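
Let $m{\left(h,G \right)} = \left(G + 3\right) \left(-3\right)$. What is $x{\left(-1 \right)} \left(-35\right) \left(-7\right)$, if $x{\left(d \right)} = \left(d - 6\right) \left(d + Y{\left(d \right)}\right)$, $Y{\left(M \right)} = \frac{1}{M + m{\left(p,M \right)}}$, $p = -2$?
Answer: $1960$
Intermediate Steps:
$m{\left(h,G \right)} = -9 - 3 G$ ($m{\left(h,G \right)} = \left(3 + G\right) \left(-3\right) = -9 - 3 G$)
$Y{\left(M \right)} = \frac{1}{-9 - 2 M}$ ($Y{\left(M \right)} = \frac{1}{M - \left(9 + 3 M\right)} = \frac{1}{-9 - 2 M}$)
$x{\left(d \right)} = \left(-6 + d\right) \left(d - \frac{1}{9 + 2 d}\right)$ ($x{\left(d \right)} = \left(d - 6\right) \left(d - \frac{1}{9 + 2 d}\right) = \left(-6 + d\right) \left(d - \frac{1}{9 + 2 d}\right)$)
$x{\left(-1 \right)} \left(-35\right) \left(-7\right) = \frac{6 - -1 - \left(-6 - 1\right) \left(9 + 2 \left(-1\right)\right)}{9 + 2 \left(-1\right)} \left(-35\right) \left(-7\right) = \frac{6 + 1 - - 7 \left(9 - 2\right)}{9 - 2} \left(-35\right) \left(-7\right) = \frac{6 + 1 - \left(-7\right) 7}{7} \left(-35\right) \left(-7\right) = \frac{6 + 1 + 49}{7} \left(-35\right) \left(-7\right) = \frac{1}{7} \cdot 56 \left(-35\right) \left(-7\right) = 8 \left(-35\right) \left(-7\right) = \left(-280\right) \left(-7\right) = 1960$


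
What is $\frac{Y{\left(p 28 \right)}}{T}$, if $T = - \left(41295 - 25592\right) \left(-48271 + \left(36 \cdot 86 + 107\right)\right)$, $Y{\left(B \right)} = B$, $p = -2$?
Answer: $- \frac{14}{176925701} \approx -7.9129 \cdot 10^{-8}$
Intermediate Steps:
$T = 707702804$ ($T = - 15703 \left(-48271 + \left(3096 + 107\right)\right) = - 15703 \left(-48271 + 3203\right) = - 15703 \left(-45068\right) = \left(-1\right) \left(-707702804\right) = 707702804$)
$\frac{Y{\left(p 28 \right)}}{T} = \frac{\left(-2\right) 28}{707702804} = \left(-56\right) \frac{1}{707702804} = - \frac{14}{176925701}$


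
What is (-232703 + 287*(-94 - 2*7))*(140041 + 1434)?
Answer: -37306816025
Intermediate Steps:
(-232703 + 287*(-94 - 2*7))*(140041 + 1434) = (-232703 + 287*(-94 - 14))*141475 = (-232703 + 287*(-108))*141475 = (-232703 - 30996)*141475 = -263699*141475 = -37306816025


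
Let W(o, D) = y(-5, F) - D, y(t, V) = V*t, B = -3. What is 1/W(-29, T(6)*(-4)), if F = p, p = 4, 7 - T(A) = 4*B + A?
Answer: 1/32 ≈ 0.031250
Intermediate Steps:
T(A) = 19 - A (T(A) = 7 - (4*(-3) + A) = 7 - (-12 + A) = 7 + (12 - A) = 19 - A)
F = 4
W(o, D) = -20 - D (W(o, D) = 4*(-5) - D = -20 - D)
1/W(-29, T(6)*(-4)) = 1/(-20 - (19 - 1*6)*(-4)) = 1/(-20 - (19 - 6)*(-4)) = 1/(-20 - 13*(-4)) = 1/(-20 - 1*(-52)) = 1/(-20 + 52) = 1/32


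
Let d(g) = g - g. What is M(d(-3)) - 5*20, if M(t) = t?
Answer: -100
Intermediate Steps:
d(g) = 0
M(d(-3)) - 5*20 = 0 - 5*20 = 0 - 100 = -100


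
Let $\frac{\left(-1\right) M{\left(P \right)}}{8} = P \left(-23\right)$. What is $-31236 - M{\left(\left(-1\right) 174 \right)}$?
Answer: $780$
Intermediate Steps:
$M{\left(P \right)} = 184 P$ ($M{\left(P \right)} = - 8 P \left(-23\right) = - 8 \left(- 23 P\right) = 184 P$)
$-31236 - M{\left(\left(-1\right) 174 \right)} = -31236 - 184 \left(\left(-1\right) 174\right) = -31236 - 184 \left(-174\right) = -31236 - -32016 = -31236 + 32016 = 780$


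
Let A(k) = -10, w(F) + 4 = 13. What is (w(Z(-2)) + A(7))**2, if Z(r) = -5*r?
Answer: 1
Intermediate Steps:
w(F) = 9 (w(F) = -4 + 13 = 9)
(w(Z(-2)) + A(7))**2 = (9 - 10)**2 = (-1)**2 = 1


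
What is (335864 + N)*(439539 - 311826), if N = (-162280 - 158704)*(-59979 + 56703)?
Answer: 134338679942424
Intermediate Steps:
N = 1051543584 (N = -320984*(-3276) = 1051543584)
(335864 + N)*(439539 - 311826) = (335864 + 1051543584)*(439539 - 311826) = 1051879448*127713 = 134338679942424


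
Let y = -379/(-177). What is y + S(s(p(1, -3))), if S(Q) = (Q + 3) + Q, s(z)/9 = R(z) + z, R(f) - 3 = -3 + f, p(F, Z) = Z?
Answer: -18206/177 ≈ -102.86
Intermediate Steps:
R(f) = f (R(f) = 3 + (-3 + f) = f)
s(z) = 18*z (s(z) = 9*(z + z) = 9*(2*z) = 18*z)
y = 379/177 (y = -379*(-1/177) = 379/177 ≈ 2.1412)
S(Q) = 3 + 2*Q (S(Q) = (3 + Q) + Q = 3 + 2*Q)
y + S(s(p(1, -3))) = 379/177 + (3 + 2*(18*(-3))) = 379/177 + (3 + 2*(-54)) = 379/177 + (3 - 108) = 379/177 - 105 = -18206/177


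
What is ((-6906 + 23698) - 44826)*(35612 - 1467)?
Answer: -957220930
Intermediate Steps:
((-6906 + 23698) - 44826)*(35612 - 1467) = (16792 - 44826)*34145 = -28034*34145 = -957220930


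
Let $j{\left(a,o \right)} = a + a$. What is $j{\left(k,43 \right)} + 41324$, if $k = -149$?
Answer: $41026$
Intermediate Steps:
$j{\left(a,o \right)} = 2 a$
$j{\left(k,43 \right)} + 41324 = 2 \left(-149\right) + 41324 = -298 + 41324 = 41026$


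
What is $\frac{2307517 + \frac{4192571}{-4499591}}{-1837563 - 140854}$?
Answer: $- \frac{10382878532976}{8902067327447} \approx -1.1663$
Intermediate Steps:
$\frac{2307517 + \frac{4192571}{-4499591}}{-1837563 - 140854} = \frac{2307517 + 4192571 \left(- \frac{1}{4499591}\right)}{-1978417} = \left(2307517 - \frac{4192571}{4499591}\right) \left(- \frac{1}{1978417}\right) = \frac{10382878532976}{4499591} \left(- \frac{1}{1978417}\right) = - \frac{10382878532976}{8902067327447}$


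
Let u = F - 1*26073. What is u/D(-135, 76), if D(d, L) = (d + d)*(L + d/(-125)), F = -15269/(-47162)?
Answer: 6148197785/4907583396 ≈ 1.2528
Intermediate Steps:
F = 15269/47162 (F = -15269*(-1/47162) = 15269/47162 ≈ 0.32376)
u = -1229639557/47162 (u = 15269/47162 - 1*26073 = 15269/47162 - 26073 = -1229639557/47162 ≈ -26073.)
D(d, L) = 2*d*(L - d/125) (D(d, L) = (2*d)*(L + d*(-1/125)) = (2*d)*(L - d/125) = 2*d*(L - d/125))
u/D(-135, 76) = -1229639557*(-25/(54*(-1*(-135) + 125*76)))/47162 = -1229639557*(-25/(54*(135 + 9500)))/47162 = -1229639557/(47162*((2/125)*(-135)*9635)) = -1229639557/(47162*(-104058/5)) = -1229639557/47162*(-5/104058) = 6148197785/4907583396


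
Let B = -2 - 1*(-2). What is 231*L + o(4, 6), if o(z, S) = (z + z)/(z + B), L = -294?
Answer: -67912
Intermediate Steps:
B = 0 (B = -2 + 2 = 0)
o(z, S) = 2 (o(z, S) = (z + z)/(z + 0) = (2*z)/z = 2)
231*L + o(4, 6) = 231*(-294) + 2 = -67914 + 2 = -67912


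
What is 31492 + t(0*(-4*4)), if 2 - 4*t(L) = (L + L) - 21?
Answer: 125991/4 ≈ 31498.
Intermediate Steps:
t(L) = 23/4 - L/2 (t(L) = ½ - ((L + L) - 21)/4 = ½ - (2*L - 21)/4 = ½ - (-21 + 2*L)/4 = ½ + (21/4 - L/2) = 23/4 - L/2)
31492 + t(0*(-4*4)) = 31492 + (23/4 - 0*(-4*4)) = 31492 + (23/4 - 0*(-16)) = 31492 + (23/4 - ½*0) = 31492 + (23/4 + 0) = 31492 + 23/4 = 125991/4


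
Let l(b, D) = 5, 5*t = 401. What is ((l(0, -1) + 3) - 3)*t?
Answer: 401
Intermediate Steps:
t = 401/5 (t = (⅕)*401 = 401/5 ≈ 80.200)
((l(0, -1) + 3) - 3)*t = ((5 + 3) - 3)*(401/5) = (8 - 3)*(401/5) = 5*(401/5) = 401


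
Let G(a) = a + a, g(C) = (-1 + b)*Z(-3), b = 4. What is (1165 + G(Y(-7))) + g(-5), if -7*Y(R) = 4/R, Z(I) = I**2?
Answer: 58416/49 ≈ 1192.2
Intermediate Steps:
g(C) = 27 (g(C) = (-1 + 4)*(-3)**2 = 3*9 = 27)
Y(R) = -4/(7*R)
G(a) = 2*a
(1165 + G(Y(-7))) + g(-5) = (1165 + 2*(-4/7/(-7))) + 27 = (1165 + 2*(-4/7*(-1/7))) + 27 = (1165 + 2*(4/49)) + 27 = (1165 + 8/49) + 27 = 57093/49 + 27 = 58416/49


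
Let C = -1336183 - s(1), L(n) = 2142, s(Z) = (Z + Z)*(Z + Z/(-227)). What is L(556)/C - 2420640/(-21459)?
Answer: 244734516640038/2169604991929 ≈ 112.80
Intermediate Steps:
s(Z) = 452*Z**2/227 (s(Z) = (2*Z)*(Z + Z*(-1/227)) = (2*Z)*(Z - Z/227) = (2*Z)*(226*Z/227) = 452*Z**2/227)
C = -303313993/227 (C = -1336183 - 452*1**2/227 = -1336183 - 452/227 = -303313993/227 ≈ -1.3362e+6)
L(556)/C - 2420640/(-21459) = 2142/(-303313993/227) - 2420640/(-21459) = 2142*(-227/303313993) - 2420640*(-1/21459) = -486234/303313993 + 806880/7153 = 244734516640038/2169604991929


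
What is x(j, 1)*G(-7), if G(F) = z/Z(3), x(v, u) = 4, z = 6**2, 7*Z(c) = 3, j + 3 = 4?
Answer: 336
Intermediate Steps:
j = 1 (j = -3 + 4 = 1)
Z(c) = 3/7 (Z(c) = (1/7)*3 = 3/7)
z = 36
G(F) = 84 (G(F) = 36/(3/7) = 36*(7/3) = 84)
x(j, 1)*G(-7) = 4*84 = 336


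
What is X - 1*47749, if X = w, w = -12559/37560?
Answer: -1793464999/37560 ≈ -47749.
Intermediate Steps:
w = -12559/37560 (w = -12559*1/37560 = -12559/37560 ≈ -0.33437)
X = -12559/37560 ≈ -0.33437
X - 1*47749 = -12559/37560 - 1*47749 = -12559/37560 - 47749 = -1793464999/37560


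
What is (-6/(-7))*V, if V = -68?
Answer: -408/7 ≈ -58.286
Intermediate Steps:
(-6/(-7))*V = -6/(-7)*(-68) = -6*(-⅐)*(-68) = (6/7)*(-68) = -408/7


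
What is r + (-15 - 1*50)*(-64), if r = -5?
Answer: 4155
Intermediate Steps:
r + (-15 - 1*50)*(-64) = -5 + (-15 - 1*50)*(-64) = -5 + (-15 - 50)*(-64) = -5 - 65*(-64) = -5 + 4160 = 4155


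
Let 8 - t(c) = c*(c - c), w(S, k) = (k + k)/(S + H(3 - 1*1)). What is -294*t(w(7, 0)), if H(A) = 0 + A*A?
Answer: -2352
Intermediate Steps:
H(A) = A² (H(A) = 0 + A² = A²)
w(S, k) = 2*k/(4 + S) (w(S, k) = (k + k)/(S + (3 - 1*1)²) = (2*k)/(S + (3 - 1)²) = (2*k)/(S + 2²) = (2*k)/(S + 4) = (2*k)/(4 + S) = 2*k/(4 + S))
t(c) = 8 (t(c) = 8 - c*(c - c) = 8 - c*0 = 8 - 1*0 = 8 + 0 = 8)
-294*t(w(7, 0)) = -294*8 = -2352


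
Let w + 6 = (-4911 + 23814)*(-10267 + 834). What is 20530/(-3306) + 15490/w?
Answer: -122026555753/19649982951 ≈ -6.2100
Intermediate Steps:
w = -178312005 (w = -6 + (-4911 + 23814)*(-10267 + 834) = -6 + 18903*(-9433) = -6 - 178311999 = -178312005)
20530/(-3306) + 15490/w = 20530/(-3306) + 15490/(-178312005) = 20530*(-1/3306) + 15490*(-1/178312005) = -10265/1653 - 3098/35662401 = -122026555753/19649982951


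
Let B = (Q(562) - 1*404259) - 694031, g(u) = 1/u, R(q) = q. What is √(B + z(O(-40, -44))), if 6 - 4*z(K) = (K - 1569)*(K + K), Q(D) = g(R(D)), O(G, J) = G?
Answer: 4*I*√5578932693/281 ≈ 1063.2*I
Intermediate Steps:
Q(D) = 1/D
z(K) = 3/2 - K*(-1569 + K)/2 (z(K) = 3/2 - (K - 1569)*(K + K)/4 = 3/2 - (-1569 + K)*2*K/4 = 3/2 - K*(-1569 + K)/2)
B = -617238979/562 (B = (1/562 - 1*404259) - 694031 = (1/562 - 404259) - 694031 = -227193557/562 - 694031 = -617238979/562 ≈ -1.0983e+6)
√(B + z(O(-40, -44))) = √(-617238979/562 + (3/2 - ½*(-40)² + (1569/2)*(-40))) = √(-617238979/562 + (3/2 - ½*1600 - 31380)) = √(-617238979/562 + (3/2 - 800 - 31380)) = √(-617238979/562 - 64357/2) = √(-317661648/281) = 4*I*√5578932693/281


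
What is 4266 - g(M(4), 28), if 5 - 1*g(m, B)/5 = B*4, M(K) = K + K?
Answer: 4801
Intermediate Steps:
M(K) = 2*K
g(m, B) = 25 - 20*B (g(m, B) = 25 - 5*B*4 = 25 - 20*B)
4266 - g(M(4), 28) = 4266 - (25 - 20*28) = 4266 - (25 - 560) = 4266 - 1*(-535) = 4266 + 535 = 4801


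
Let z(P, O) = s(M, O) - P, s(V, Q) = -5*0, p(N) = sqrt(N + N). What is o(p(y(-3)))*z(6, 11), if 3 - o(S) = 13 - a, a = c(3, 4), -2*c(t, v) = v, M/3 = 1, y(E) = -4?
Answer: 72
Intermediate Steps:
M = 3 (M = 3*1 = 3)
p(N) = sqrt(2)*sqrt(N) (p(N) = sqrt(2*N) = sqrt(2)*sqrt(N))
s(V, Q) = 0
c(t, v) = -v/2
a = -2 (a = -1/2*4 = -2)
z(P, O) = -P (z(P, O) = 0 - P = -P)
o(S) = -12 (o(S) = 3 - (13 - 1*(-2)) = 3 - (13 + 2) = 3 - 1*15 = 3 - 15 = -12)
o(p(y(-3)))*z(6, 11) = -(-12)*6 = -12*(-6) = 72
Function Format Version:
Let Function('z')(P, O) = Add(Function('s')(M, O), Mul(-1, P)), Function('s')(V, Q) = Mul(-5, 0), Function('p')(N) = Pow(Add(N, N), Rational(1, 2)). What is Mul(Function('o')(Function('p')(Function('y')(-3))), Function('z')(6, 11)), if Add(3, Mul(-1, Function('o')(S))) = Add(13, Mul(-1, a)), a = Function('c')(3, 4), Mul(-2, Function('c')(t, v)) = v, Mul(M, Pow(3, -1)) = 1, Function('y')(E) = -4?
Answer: 72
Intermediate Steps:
M = 3 (M = Mul(3, 1) = 3)
Function('p')(N) = Mul(Pow(2, Rational(1, 2)), Pow(N, Rational(1, 2))) (Function('p')(N) = Pow(Mul(2, N), Rational(1, 2)) = Mul(Pow(2, Rational(1, 2)), Pow(N, Rational(1, 2))))
Function('s')(V, Q) = 0
Function('c')(t, v) = Mul(Rational(-1, 2), v)
a = -2 (a = Mul(Rational(-1, 2), 4) = -2)
Function('z')(P, O) = Mul(-1, P) (Function('z')(P, O) = Add(0, Mul(-1, P)) = Mul(-1, P))
Function('o')(S) = -12 (Function('o')(S) = Add(3, Mul(-1, Add(13, Mul(-1, -2)))) = Add(3, Mul(-1, Add(13, 2))) = Add(3, Mul(-1, 15)) = Add(3, -15) = -12)
Mul(Function('o')(Function('p')(Function('y')(-3))), Function('z')(6, 11)) = Mul(-12, Mul(-1, 6)) = Mul(-12, -6) = 72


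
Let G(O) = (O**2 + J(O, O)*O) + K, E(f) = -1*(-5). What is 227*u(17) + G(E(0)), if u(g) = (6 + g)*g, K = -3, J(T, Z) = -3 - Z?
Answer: 88739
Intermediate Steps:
E(f) = 5
u(g) = g*(6 + g)
G(O) = -3 + O**2 + O*(-3 - O) (G(O) = (O**2 + (-3 - O)*O) - 3 = (O**2 + O*(-3 - O)) - 3 = -3 + O**2 + O*(-3 - O))
227*u(17) + G(E(0)) = 227*(17*(6 + 17)) + (-3 - 3*5) = 227*(17*23) + (-3 - 15) = 227*391 - 18 = 88757 - 18 = 88739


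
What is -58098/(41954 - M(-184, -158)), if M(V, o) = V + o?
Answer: -29049/21148 ≈ -1.3736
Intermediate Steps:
-58098/(41954 - M(-184, -158)) = -58098/(41954 - (-184 - 158)) = -58098/(41954 - 1*(-342)) = -58098/(41954 + 342) = -58098/42296 = -58098*1/42296 = -29049/21148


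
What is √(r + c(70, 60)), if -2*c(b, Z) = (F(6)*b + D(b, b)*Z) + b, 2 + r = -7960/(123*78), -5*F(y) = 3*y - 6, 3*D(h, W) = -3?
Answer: √194752337/1599 ≈ 8.7276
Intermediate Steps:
D(h, W) = -1 (D(h, W) = (⅓)*(-3) = -1)
F(y) = 6/5 - 3*y/5 (F(y) = -(3*y - 6)/5 = -(-6 + 3*y)/5 = 6/5 - 3*y/5)
r = -13574/4797 (r = -2 - 7960/(123*78) = -2 - 7960/9594 = -2 - 7960*1/9594 = -2 - 3980/4797 = -13574/4797 ≈ -2.8297)
c(b, Z) = Z/2 + 7*b/10 (c(b, Z) = -(((6/5 - ⅗*6)*b - Z) + b)/2 = -(((6/5 - 18/5)*b - Z) + b)/2 = -((-12*b/5 - Z) + b)/2 = -((-Z - 12*b/5) + b)/2 = -(-Z - 7*b/5)/2 = Z/2 + 7*b/10)
√(r + c(70, 60)) = √(-13574/4797 + ((½)*60 + (7/10)*70)) = √(-13574/4797 + (30 + 49)) = √(-13574/4797 + 79) = √(365389/4797) = √194752337/1599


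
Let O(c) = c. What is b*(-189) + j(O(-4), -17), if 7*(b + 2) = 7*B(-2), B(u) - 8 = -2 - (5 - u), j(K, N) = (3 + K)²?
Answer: 568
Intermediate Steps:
B(u) = 1 + u (B(u) = 8 + (-2 - (5 - u)) = 8 + (-2 + (-5 + u)) = 8 + (-7 + u) = 1 + u)
b = -3 (b = -2 + (7*(1 - 2))/7 = -2 + (7*(-1))/7 = -2 + (⅐)*(-7) = -2 - 1 = -3)
b*(-189) + j(O(-4), -17) = -3*(-189) + (3 - 4)² = 567 + (-1)² = 567 + 1 = 568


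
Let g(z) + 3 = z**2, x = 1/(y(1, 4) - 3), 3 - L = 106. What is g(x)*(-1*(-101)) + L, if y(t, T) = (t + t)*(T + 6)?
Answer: -117233/289 ≈ -405.65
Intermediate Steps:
L = -103 (L = 3 - 1*106 = 3 - 106 = -103)
y(t, T) = 2*t*(6 + T) (y(t, T) = (2*t)*(6 + T) = 2*t*(6 + T))
x = 1/17 (x = 1/(2*1*(6 + 4) - 3) = 1/(2*1*10 - 3) = 1/(20 - 3) = 1/17 ≈ 0.058824)
g(z) = -3 + z**2
g(x)*(-1*(-101)) + L = (-3 + (1/17)**2)*(-1*(-101)) - 103 = (-3 + 1/289)*101 - 103 = -866/289*101 - 103 = -87466/289 - 103 = -117233/289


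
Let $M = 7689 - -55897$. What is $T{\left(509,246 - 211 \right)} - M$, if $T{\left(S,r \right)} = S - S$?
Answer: $-63586$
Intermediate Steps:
$T{\left(S,r \right)} = 0$
$M = 63586$ ($M = 7689 + 55897 = 63586$)
$T{\left(509,246 - 211 \right)} - M = 0 - 63586 = -63586$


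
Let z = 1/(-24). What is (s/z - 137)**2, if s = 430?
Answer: 109348849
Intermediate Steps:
z = -1/24 ≈ -0.041667
(s/z - 137)**2 = (430/(-1/24) - 137)**2 = (430*(-24) - 137)**2 = (-10320 - 137)**2 = (-10457)**2 = 109348849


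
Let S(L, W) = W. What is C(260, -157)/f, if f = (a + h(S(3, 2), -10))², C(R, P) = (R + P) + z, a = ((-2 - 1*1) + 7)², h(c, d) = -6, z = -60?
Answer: 43/100 ≈ 0.43000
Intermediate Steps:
a = 16 (a = ((-2 - 1) + 7)² = (-3 + 7)² = 4² = 16)
C(R, P) = -60 + P + R (C(R, P) = (R + P) - 60 = (P + R) - 60 = -60 + P + R)
f = 100 (f = (16 - 6)² = 10² = 100)
C(260, -157)/f = (-60 - 157 + 260)/100 = 43*(1/100) = 43/100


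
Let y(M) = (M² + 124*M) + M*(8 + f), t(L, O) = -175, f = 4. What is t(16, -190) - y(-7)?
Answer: 728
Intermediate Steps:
y(M) = M² + 136*M (y(M) = (M² + 124*M) + M*(8 + 4) = (M² + 124*M) + M*12 = (M² + 124*M) + 12*M = M² + 136*M)
t(16, -190) - y(-7) = -175 - (-7)*(136 - 7) = -175 - (-7)*129 = -175 - 1*(-903) = -175 + 903 = 728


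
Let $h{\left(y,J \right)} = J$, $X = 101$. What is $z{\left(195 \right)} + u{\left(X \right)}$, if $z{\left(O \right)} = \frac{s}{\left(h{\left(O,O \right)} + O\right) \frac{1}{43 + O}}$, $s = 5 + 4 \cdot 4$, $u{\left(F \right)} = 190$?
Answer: $\frac{13183}{65} \approx 202.82$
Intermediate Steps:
$s = 21$ ($s = 5 + 16 = 21$)
$z{\left(O \right)} = \frac{21 \left(43 + O\right)}{2 O}$ ($z{\left(O \right)} = \frac{21}{\left(O + O\right) \frac{1}{43 + O}} = \frac{21}{2 O \frac{1}{43 + O}} = 21 \frac{43 + O}{2 O} = \frac{21 \left(43 + O\right)}{2 O}$)
$z{\left(195 \right)} + u{\left(X \right)} = \frac{21 \left(43 + 195\right)}{2 \cdot 195} + 190 = \frac{21}{2} \cdot \frac{1}{195} \cdot 238 + 190 = \frac{833}{65} + 190 = \frac{13183}{65}$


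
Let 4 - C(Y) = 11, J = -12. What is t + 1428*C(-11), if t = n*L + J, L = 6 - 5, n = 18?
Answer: -9990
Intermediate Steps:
C(Y) = -7 (C(Y) = 4 - 1*11 = 4 - 11 = -7)
L = 1
t = 6 (t = 18*1 - 12 = 18 - 12 = 6)
t + 1428*C(-11) = 6 + 1428*(-7) = 6 - 9996 = -9990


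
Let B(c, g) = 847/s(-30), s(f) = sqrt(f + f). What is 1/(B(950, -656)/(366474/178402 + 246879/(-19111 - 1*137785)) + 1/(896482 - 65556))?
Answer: 564072629018939667187353810/24254633441978552324925464789235405871 + 27529632616344822621999988389492288*I*sqrt(15)/24254633441978552324925464789235405871 ≈ 2.3256e-11 + 0.0043959*I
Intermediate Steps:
s(f) = sqrt(2)*sqrt(f) (s(f) = sqrt(2*f) = sqrt(2)*sqrt(f))
B(c, g) = -847*I*sqrt(15)/30 (B(c, g) = 847/((sqrt(2)*sqrt(-30))) = 847/((sqrt(2)*(I*sqrt(30)))) = 847/((2*I*sqrt(15))) = 847*(-I*sqrt(15)/30) = -847*I*sqrt(15)/30)
1/(B(950, -656)/(366474/178402 + 246879/(-19111 - 1*137785)) + 1/(896482 - 65556)) = 1/((-847*I*sqrt(15)/30)/(366474/178402 + 246879/(-19111 - 1*137785)) + 1/(896482 - 65556)) = 1/((-847*I*sqrt(15)/30)/(366474*(1/178402) + 246879/(-19111 - 137785)) + 1/830926) = 1/((-847*I*sqrt(15)/30)/(183237/89201 + 246879/(-156896)) + 1/830926) = 1/((-847*I*sqrt(15)/30)/(183237/89201 + 246879*(-1/156896)) + 1/830926) = 1/((-847*I*sqrt(15)/30)/(183237/89201 - 246879/156896) + 1/830926) = 1/((-847*I*sqrt(15)/30)/(6727298673/13995280096) + 1/830926) = 1/(-847*I*sqrt(15)/30*(13995280096/6727298673) + 1/830926) = 1/(-5927001120656*I*sqrt(15)/100909480095 + 1/830926) = 1/(1/830926 - 5927001120656*I*sqrt(15)/100909480095)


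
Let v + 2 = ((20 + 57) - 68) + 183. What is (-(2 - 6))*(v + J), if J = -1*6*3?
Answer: 688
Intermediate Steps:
J = -18 (J = -6*3 = -18)
v = 190 (v = -2 + (((20 + 57) - 68) + 183) = -2 + ((77 - 68) + 183) = -2 + (9 + 183) = -2 + 192 = 190)
(-(2 - 6))*(v + J) = (-(2 - 6))*(190 - 18) = -1*(-4)*172 = 4*172 = 688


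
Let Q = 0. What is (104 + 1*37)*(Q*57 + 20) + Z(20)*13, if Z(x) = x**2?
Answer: 8020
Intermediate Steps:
(104 + 1*37)*(Q*57 + 20) + Z(20)*13 = (104 + 1*37)*(0*57 + 20) + 20**2*13 = (104 + 37)*(0 + 20) + 400*13 = 141*20 + 5200 = 2820 + 5200 = 8020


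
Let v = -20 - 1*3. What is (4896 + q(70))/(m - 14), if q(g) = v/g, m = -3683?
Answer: -342697/258790 ≈ -1.3242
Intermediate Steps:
v = -23 (v = -20 - 3 = -23)
q(g) = -23/g
(4896 + q(70))/(m - 14) = (4896 - 23/70)/(-3683 - 14) = (4896 - 23*1/70)/(-3697) = (4896 - 23/70)*(-1/3697) = (342697/70)*(-1/3697) = -342697/258790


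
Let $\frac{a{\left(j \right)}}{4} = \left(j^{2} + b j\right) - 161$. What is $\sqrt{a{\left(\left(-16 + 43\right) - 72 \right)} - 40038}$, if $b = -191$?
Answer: $\sqrt{1798} \approx 42.403$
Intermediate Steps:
$a{\left(j \right)} = -644 - 764 j + 4 j^{2}$ ($a{\left(j \right)} = 4 \left(\left(j^{2} - 191 j\right) - 161\right) = 4 \left(-161 + j^{2} - 191 j\right) = -644 - 764 j + 4 j^{2}$)
$\sqrt{a{\left(\left(-16 + 43\right) - 72 \right)} - 40038} = \sqrt{\left(-644 - 764 \left(\left(-16 + 43\right) - 72\right) + 4 \left(\left(-16 + 43\right) - 72\right)^{2}\right) - 40038} = \sqrt{\left(-644 - 764 \left(27 - 72\right) + 4 \left(27 - 72\right)^{2}\right) - 40038} = \sqrt{\left(-644 - -34380 + 4 \left(-45\right)^{2}\right) - 40038} = \sqrt{\left(-644 + 34380 + 4 \cdot 2025\right) - 40038} = \sqrt{\left(-644 + 34380 + 8100\right) - 40038} = \sqrt{41836 - 40038} = \sqrt{1798}$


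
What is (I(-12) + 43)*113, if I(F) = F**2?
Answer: 21131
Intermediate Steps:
(I(-12) + 43)*113 = ((-12)**2 + 43)*113 = (144 + 43)*113 = 187*113 = 21131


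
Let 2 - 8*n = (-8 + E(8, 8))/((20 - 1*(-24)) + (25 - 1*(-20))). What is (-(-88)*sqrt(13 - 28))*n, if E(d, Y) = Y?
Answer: 22*I*sqrt(15) ≈ 85.206*I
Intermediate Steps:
n = 1/4 (n = 1/4 - (-8 + 8)/(8*((20 - 1*(-24)) + (25 - 1*(-20)))) = 1/4 - 0/((20 + 24) + (25 + 20)) = 1/4 - 0/(44 + 45) = 1/4 - 0/89 = 1/4 - 1/8*0 = 1/4 + 0 = 1/4 ≈ 0.25000)
(-(-88)*sqrt(13 - 28))*n = -(-88)*sqrt(13 - 28)*(1/4) = -(-88)*sqrt(-15)*(1/4) = -(-88)*I*sqrt(15)*(1/4) = (88*I*sqrt(15))*(1/4) = 22*I*sqrt(15)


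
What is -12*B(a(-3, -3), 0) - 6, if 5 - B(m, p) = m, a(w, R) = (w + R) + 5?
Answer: -78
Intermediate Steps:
a(w, R) = 5 + R + w (a(w, R) = (R + w) + 5 = 5 + R + w)
B(m, p) = 5 - m
-12*B(a(-3, -3), 0) - 6 = -12*(5 - (5 - 3 - 3)) - 6 = -12*(5 - 1*(-1)) - 6 = -12*(5 + 1) - 6 = -12*6 - 6 = -72 - 6 = -78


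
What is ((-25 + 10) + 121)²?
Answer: 11236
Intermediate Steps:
((-25 + 10) + 121)² = (-15 + 121)² = 106² = 11236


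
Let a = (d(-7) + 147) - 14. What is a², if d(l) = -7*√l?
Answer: 17346 - 1862*I*√7 ≈ 17346.0 - 4926.4*I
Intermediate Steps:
a = 133 - 7*I*√7 (a = (-7*I*√7 + 147) - 14 = (147 - 7*I*√7) - 14 = 133 - 7*I*√7 ≈ 133.0 - 18.52*I)
a² = (133 - 7*I*√7)²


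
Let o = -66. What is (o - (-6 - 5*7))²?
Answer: 625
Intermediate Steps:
(o - (-6 - 5*7))² = (-66 - (-6 - 5*7))² = (-66 - (-6 - 35))² = (-66 - 1*(-41))² = (-66 + 41)² = (-25)² = 625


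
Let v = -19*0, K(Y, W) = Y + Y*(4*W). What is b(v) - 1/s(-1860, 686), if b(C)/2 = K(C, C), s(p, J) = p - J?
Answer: 1/2546 ≈ 0.00039277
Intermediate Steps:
K(Y, W) = Y + 4*W*Y
v = 0
b(C) = 2*C*(1 + 4*C) (b(C) = 2*(C*(1 + 4*C)) = 2*C*(1 + 4*C))
b(v) - 1/s(-1860, 686) = 2*0*(1 + 4*0) - 1/(-1860 - 1*686) = 2*0*(1 + 0) - 1/(-1860 - 686) = 2*0*1 - 1/(-2546) = 0 - 1*(-1/2546) = 0 + 1/2546 = 1/2546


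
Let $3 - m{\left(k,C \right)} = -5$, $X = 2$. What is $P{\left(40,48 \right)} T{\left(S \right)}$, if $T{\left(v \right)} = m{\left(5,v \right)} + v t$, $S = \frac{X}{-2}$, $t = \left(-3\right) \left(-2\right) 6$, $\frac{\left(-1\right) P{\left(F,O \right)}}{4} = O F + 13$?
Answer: $216496$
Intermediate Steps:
$P{\left(F,O \right)} = -52 - 4 F O$ ($P{\left(F,O \right)} = - 4 \left(O F + 13\right) = - 4 \left(F O + 13\right) = - 4 \left(13 + F O\right) = -52 - 4 F O$)
$m{\left(k,C \right)} = 8$ ($m{\left(k,C \right)} = 3 - -5 = 3 + 5 = 8$)
$t = 36$ ($t = 6 \cdot 6 = 36$)
$S = -1$ ($S = \frac{2}{-2} = 2 \left(- \frac{1}{2}\right) = -1$)
$T{\left(v \right)} = 8 + 36 v$ ($T{\left(v \right)} = 8 + v 36 = 8 + 36 v$)
$P{\left(40,48 \right)} T{\left(S \right)} = \left(-52 - 160 \cdot 48\right) \left(8 + 36 \left(-1\right)\right) = \left(-52 - 7680\right) \left(8 - 36\right) = \left(-7732\right) \left(-28\right) = 216496$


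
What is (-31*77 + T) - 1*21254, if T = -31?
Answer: -23672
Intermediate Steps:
(-31*77 + T) - 1*21254 = (-31*77 - 31) - 1*21254 = (-2387 - 31) - 21254 = -2418 - 21254 = -23672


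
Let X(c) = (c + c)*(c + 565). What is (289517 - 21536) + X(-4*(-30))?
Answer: 432381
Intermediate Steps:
X(c) = 2*c*(565 + c) (X(c) = (2*c)*(565 + c) = 2*c*(565 + c))
(289517 - 21536) + X(-4*(-30)) = (289517 - 21536) + 2*(-4*(-30))*(565 - 4*(-30)) = 267981 + 2*120*(565 + 120) = 267981 + 2*120*685 = 267981 + 164400 = 432381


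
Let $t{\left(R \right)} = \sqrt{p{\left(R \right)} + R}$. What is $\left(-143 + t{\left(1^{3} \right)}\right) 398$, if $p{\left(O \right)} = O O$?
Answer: $-56914 + 398 \sqrt{2} \approx -56351.0$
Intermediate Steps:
$p{\left(O \right)} = O^{2}$
$t{\left(R \right)} = \sqrt{R + R^{2}}$ ($t{\left(R \right)} = \sqrt{R^{2} + R} = \sqrt{R + R^{2}}$)
$\left(-143 + t{\left(1^{3} \right)}\right) 398 = \left(-143 + \sqrt{1^{3} \left(1 + 1^{3}\right)}\right) 398 = \left(-143 + \sqrt{1 \left(1 + 1\right)}\right) 398 = \left(-143 + \sqrt{1 \cdot 2}\right) 398 = \left(-143 + \sqrt{2}\right) 398 = -56914 + 398 \sqrt{2}$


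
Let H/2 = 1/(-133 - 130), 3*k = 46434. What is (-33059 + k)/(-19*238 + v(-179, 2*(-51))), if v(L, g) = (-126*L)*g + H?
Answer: 4623803/606222892 ≈ 0.0076272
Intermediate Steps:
k = 15478 (k = (⅓)*46434 = 15478)
H = -2/263 (H = 2/(-133 - 130) = 2/(-263) = 2*(-1/263) = -2/263 ≈ -0.0076046)
v(L, g) = -2/263 - 126*L*g (v(L, g) = (-126*L)*g - 2/263 = -126*L*g - 2/263 = -2/263 - 126*L*g)
(-33059 + k)/(-19*238 + v(-179, 2*(-51))) = (-33059 + 15478)/(-19*238 + (-2/263 - 126*(-179)*2*(-51))) = -17581/(-4522 + (-2/263 - 126*(-179)*(-102))) = -17581/(-4522 + (-2/263 - 2300508)) = -17581/(-4522 - 605033606/263) = -17581/(-606222892/263) = -17581*(-263/606222892) = 4623803/606222892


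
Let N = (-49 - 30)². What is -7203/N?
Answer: -7203/6241 ≈ -1.1541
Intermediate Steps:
N = 6241 (N = (-79)² = 6241)
-7203/N = -7203/6241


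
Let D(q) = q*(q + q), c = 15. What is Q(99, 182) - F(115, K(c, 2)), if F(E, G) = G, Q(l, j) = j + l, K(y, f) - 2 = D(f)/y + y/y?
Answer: 4162/15 ≈ 277.47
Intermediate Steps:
D(q) = 2*q**2 (D(q) = q*(2*q) = 2*q**2)
K(y, f) = 3 + 2*f**2/y (K(y, f) = 2 + ((2*f**2)/y + y/y) = 2 + (2*f**2/y + 1) = 2 + (1 + 2*f**2/y) = 3 + 2*f**2/y)
Q(99, 182) - F(115, K(c, 2)) = (182 + 99) - (3 + 2*2**2/15) = 281 - (3 + 2*4*(1/15)) = 281 - (3 + 8/15) = 281 - 1*53/15 = 281 - 53/15 = 4162/15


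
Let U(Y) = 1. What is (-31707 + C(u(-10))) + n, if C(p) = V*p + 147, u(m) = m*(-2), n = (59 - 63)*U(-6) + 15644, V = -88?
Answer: -17680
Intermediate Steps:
n = 15640 (n = (59 - 63)*1 + 15644 = -4*1 + 15644 = -4 + 15644 = 15640)
u(m) = -2*m
C(p) = 147 - 88*p (C(p) = -88*p + 147 = 147 - 88*p)
(-31707 + C(u(-10))) + n = (-31707 + (147 - (-176)*(-10))) + 15640 = (-31707 + (147 - 88*20)) + 15640 = (-31707 + (147 - 1760)) + 15640 = (-31707 - 1613) + 15640 = -33320 + 15640 = -17680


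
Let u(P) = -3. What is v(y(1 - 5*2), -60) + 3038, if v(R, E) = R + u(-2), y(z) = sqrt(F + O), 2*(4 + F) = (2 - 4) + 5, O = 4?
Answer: 3035 + sqrt(6)/2 ≈ 3036.2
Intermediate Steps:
F = -5/2 (F = -4 + ((2 - 4) + 5)/2 = -4 + (-2 + 5)/2 = -4 + (1/2)*3 = -4 + 3/2 = -5/2 ≈ -2.5000)
y(z) = sqrt(6)/2 (y(z) = sqrt(-5/2 + 4) = sqrt(3/2) = sqrt(6)/2)
v(R, E) = -3 + R (v(R, E) = R - 3 = -3 + R)
v(y(1 - 5*2), -60) + 3038 = (-3 + sqrt(6)/2) + 3038 = 3035 + sqrt(6)/2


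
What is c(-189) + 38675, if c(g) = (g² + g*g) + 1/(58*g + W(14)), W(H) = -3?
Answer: 1207432904/10965 ≈ 1.1012e+5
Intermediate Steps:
c(g) = 1/(-3 + 58*g) + 2*g² (c(g) = (g² + g*g) + 1/(58*g - 3) = (g² + g²) + 1/(-3 + 58*g) = 2*g² + 1/(-3 + 58*g) = 1/(-3 + 58*g) + 2*g²)
c(-189) + 38675 = (1 - 6*(-189)² + 116*(-189)³)/(-3 + 58*(-189)) + 38675 = (1 - 6*35721 + 116*(-6751269))/(-3 - 10962) + 38675 = (1 - 214326 - 783147204)/(-10965) + 38675 = -1/10965*(-783361529) + 38675 = 783361529/10965 + 38675 = 1207432904/10965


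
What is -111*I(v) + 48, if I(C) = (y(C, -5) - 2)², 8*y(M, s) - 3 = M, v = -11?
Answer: -951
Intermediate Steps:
y(M, s) = 3/8 + M/8
I(C) = (-13/8 + C/8)² (I(C) = ((3/8 + C/8) - 2)² = (-13/8 + C/8)²)
-111*I(v) + 48 = -111*(-13 - 11)²/64 + 48 = -111*(-24)²/64 + 48 = -111*576/64 + 48 = -111*9 + 48 = -999 + 48 = -951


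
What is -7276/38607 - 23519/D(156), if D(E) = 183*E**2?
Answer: -653168171/3371290416 ≈ -0.19374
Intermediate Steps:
-7276/38607 - 23519/D(156) = -7276/38607 - 23519/(183*156**2) = -7276*1/38607 - 23519/(183*24336) = -428/2271 - 23519/4453488 = -653168171/3371290416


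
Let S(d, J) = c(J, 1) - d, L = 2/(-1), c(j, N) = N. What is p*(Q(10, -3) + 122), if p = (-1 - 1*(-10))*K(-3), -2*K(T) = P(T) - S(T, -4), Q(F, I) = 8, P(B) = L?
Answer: 3510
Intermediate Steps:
L = -2 (L = 2*(-1) = -2)
S(d, J) = 1 - d
P(B) = -2
K(T) = 3/2 - T/2 (K(T) = -(-2 - (1 - T))/2 = -(-2 + (-1 + T))/2 = -(-3 + T)/2 = 3/2 - T/2)
p = 27 (p = (-1 - 1*(-10))*(3/2 - 1/2*(-3)) = (-1 + 10)*(3/2 + 3/2) = 9*3 = 27)
p*(Q(10, -3) + 122) = 27*(8 + 122) = 27*130 = 3510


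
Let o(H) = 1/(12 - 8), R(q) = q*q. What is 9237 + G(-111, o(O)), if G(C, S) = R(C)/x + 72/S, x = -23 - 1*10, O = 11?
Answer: 100668/11 ≈ 9151.6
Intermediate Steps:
R(q) = q²
o(H) = ¼ (o(H) = 1/4 = ¼)
x = -33 (x = -23 - 10 = -33)
G(C, S) = 72/S - C²/33 (G(C, S) = C²/(-33) + 72/S = C²*(-1/33) + 72/S = -C²/33 + 72/S = 72/S - C²/33)
9237 + G(-111, o(O)) = 9237 + (72/(¼) - 1/33*(-111)²) = 9237 + (72*4 - 1/33*12321) = 9237 + (288 - 4107/11) = 9237 - 939/11 = 100668/11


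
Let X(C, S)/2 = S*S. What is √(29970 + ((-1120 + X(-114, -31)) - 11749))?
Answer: √19023 ≈ 137.92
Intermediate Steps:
X(C, S) = 2*S² (X(C, S) = 2*(S*S) = 2*S²)
√(29970 + ((-1120 + X(-114, -31)) - 11749)) = √(29970 + ((-1120 + 2*(-31)²) - 11749)) = √(29970 + ((-1120 + 2*961) - 11749)) = √(29970 + ((-1120 + 1922) - 11749)) = √(29970 + (802 - 11749)) = √(29970 - 10947) = √19023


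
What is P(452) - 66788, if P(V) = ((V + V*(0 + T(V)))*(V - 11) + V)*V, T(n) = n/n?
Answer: 180333644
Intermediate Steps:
T(n) = 1
P(V) = V*(V + 2*V*(-11 + V)) (P(V) = ((V + V*(0 + 1))*(V - 11) + V)*V = ((V + V*1)*(-11 + V) + V)*V = ((V + V)*(-11 + V) + V)*V = ((2*V)*(-11 + V) + V)*V = (2*V*(-11 + V) + V)*V = (V + 2*V*(-11 + V))*V = V*(V + 2*V*(-11 + V)))
P(452) - 66788 = 452**2*(-21 + 2*452) - 66788 = 204304*(-21 + 904) - 66788 = 204304*883 - 66788 = 180400432 - 66788 = 180333644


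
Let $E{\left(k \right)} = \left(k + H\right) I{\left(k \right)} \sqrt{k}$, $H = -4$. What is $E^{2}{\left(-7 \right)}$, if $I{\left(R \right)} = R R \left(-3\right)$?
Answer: $-18302823$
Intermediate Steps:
$I{\left(R \right)} = - 3 R^{2}$ ($I{\left(R \right)} = R^{2} \left(-3\right) = - 3 R^{2}$)
$E{\left(k \right)} = - 3 k^{\frac{5}{2}} \left(-4 + k\right)$ ($E{\left(k \right)} = \left(k - 4\right) - 3 k^{2} \sqrt{k} = \left(-4 + k\right) \left(- 3 k^{\frac{5}{2}}\right) = - 3 k^{\frac{5}{2}} \left(-4 + k\right)$)
$E^{2}{\left(-7 \right)} = \left(3 \left(-7\right)^{\frac{5}{2}} \left(4 - -7\right)\right)^{2} = \left(3 \cdot 49 i \sqrt{7} \left(4 + 7\right)\right)^{2} = \left(3 \cdot 49 i \sqrt{7} \cdot 11\right)^{2} = \left(1617 i \sqrt{7}\right)^{2} = -18302823$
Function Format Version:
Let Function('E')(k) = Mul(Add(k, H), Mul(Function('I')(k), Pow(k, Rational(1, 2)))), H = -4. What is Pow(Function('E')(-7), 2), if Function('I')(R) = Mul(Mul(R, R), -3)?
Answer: -18302823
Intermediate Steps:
Function('I')(R) = Mul(-3, Pow(R, 2)) (Function('I')(R) = Mul(Pow(R, 2), -3) = Mul(-3, Pow(R, 2)))
Function('E')(k) = Mul(-3, Pow(k, Rational(5, 2)), Add(-4, k)) (Function('E')(k) = Mul(Add(k, -4), Mul(Mul(-3, Pow(k, 2)), Pow(k, Rational(1, 2)))) = Mul(Add(-4, k), Mul(-3, Pow(k, Rational(5, 2)))) = Mul(-3, Pow(k, Rational(5, 2)), Add(-4, k)))
Pow(Function('E')(-7), 2) = Pow(Mul(3, Pow(-7, Rational(5, 2)), Add(4, Mul(-1, -7))), 2) = Pow(Mul(3, Mul(49, I, Pow(7, Rational(1, 2))), Add(4, 7)), 2) = Pow(Mul(3, Mul(49, I, Pow(7, Rational(1, 2))), 11), 2) = Pow(Mul(1617, I, Pow(7, Rational(1, 2))), 2) = -18302823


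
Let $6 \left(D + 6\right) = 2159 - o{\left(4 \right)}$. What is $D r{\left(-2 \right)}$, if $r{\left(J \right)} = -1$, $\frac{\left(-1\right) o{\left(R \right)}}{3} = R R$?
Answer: $- \frac{2171}{6} \approx -361.83$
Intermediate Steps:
$o{\left(R \right)} = - 3 R^{2}$ ($o{\left(R \right)} = - 3 R R = - 3 R^{2}$)
$D = \frac{2171}{6}$ ($D = -6 + \frac{2159 - - 3 \cdot 4^{2}}{6} = -6 + \frac{2159 - \left(-3\right) 16}{6} = -6 + \frac{2159 - -48}{6} = -6 + \frac{2159 + 48}{6} = -6 + \frac{1}{6} \cdot 2207 = -6 + \frac{2207}{6} = \frac{2171}{6} \approx 361.83$)
$D r{\left(-2 \right)} = \frac{2171}{6} \left(-1\right) = - \frac{2171}{6}$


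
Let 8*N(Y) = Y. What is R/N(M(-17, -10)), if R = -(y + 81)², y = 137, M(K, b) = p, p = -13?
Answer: 380192/13 ≈ 29246.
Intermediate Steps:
M(K, b) = -13
N(Y) = Y/8
R = -47524 (R = -(137 + 81)² = -1*218² = -1*47524 = -47524)
R/N(M(-17, -10)) = -47524/((⅛)*(-13)) = -47524/(-13/8) = -47524*(-8/13) = 380192/13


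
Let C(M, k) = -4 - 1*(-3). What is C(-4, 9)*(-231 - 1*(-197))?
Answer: 34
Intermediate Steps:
C(M, k) = -1 (C(M, k) = -4 + 3 = -1)
C(-4, 9)*(-231 - 1*(-197)) = -(-231 - 1*(-197)) = -(-231 + 197) = -1*(-34) = 34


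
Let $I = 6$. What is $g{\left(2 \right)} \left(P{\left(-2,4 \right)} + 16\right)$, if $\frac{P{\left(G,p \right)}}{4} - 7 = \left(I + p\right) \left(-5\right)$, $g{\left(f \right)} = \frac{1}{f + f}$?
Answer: $-39$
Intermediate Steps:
$g{\left(f \right)} = \frac{1}{2 f}$
$P{\left(G,p \right)} = -92 - 20 p$ ($P{\left(G,p \right)} = 28 + 4 \left(6 + p\right) \left(-5\right) = 28 + 4 \left(-30 - 5 p\right) = 28 - \left(120 + 20 p\right) = -92 - 20 p$)
$g{\left(2 \right)} \left(P{\left(-2,4 \right)} + 16\right) = \frac{1}{2 \cdot 2} \left(\left(-92 - 80\right) + 16\right) = \frac{1}{2} \cdot \frac{1}{2} \left(\left(-92 - 80\right) + 16\right) = \frac{-172 + 16}{4} = \frac{1}{4} \left(-156\right) = -39$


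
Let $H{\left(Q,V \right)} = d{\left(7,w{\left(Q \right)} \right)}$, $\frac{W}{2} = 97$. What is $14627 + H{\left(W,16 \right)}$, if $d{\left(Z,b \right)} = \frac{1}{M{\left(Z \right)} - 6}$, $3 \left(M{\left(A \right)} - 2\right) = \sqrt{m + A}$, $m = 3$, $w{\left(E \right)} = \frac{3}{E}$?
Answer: $\frac{979991}{67} - \frac{3 \sqrt{10}}{134} \approx 14627.0$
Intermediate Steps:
$M{\left(A \right)} = 2 + \frac{\sqrt{3 + A}}{3}$
$d{\left(Z,b \right)} = \frac{1}{-4 + \frac{\sqrt{3 + Z}}{3}}$ ($d{\left(Z,b \right)} = \frac{1}{\left(2 + \frac{\sqrt{3 + Z}}{3}\right) - 6} = \frac{1}{-4 + \frac{\sqrt{3 + Z}}{3}}$)
$W = 194$ ($W = 2 \cdot 97 = 194$)
$H{\left(Q,V \right)} = \frac{3}{-12 + \sqrt{10}}$ ($H{\left(Q,V \right)} = \frac{3}{-12 + \sqrt{3 + 7}} = \frac{3}{-12 + \sqrt{10}}$)
$14627 + H{\left(W,16 \right)} = 14627 - \left(\frac{18}{67} + \frac{3 \sqrt{10}}{134}\right) = \frac{979991}{67} - \frac{3 \sqrt{10}}{134}$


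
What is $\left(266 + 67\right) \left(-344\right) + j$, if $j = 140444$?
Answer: $25892$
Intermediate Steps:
$\left(266 + 67\right) \left(-344\right) + j = \left(266 + 67\right) \left(-344\right) + 140444 = 333 \left(-344\right) + 140444 = -114552 + 140444 = 25892$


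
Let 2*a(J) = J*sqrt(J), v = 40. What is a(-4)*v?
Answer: -160*I ≈ -160.0*I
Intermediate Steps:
a(J) = J**(3/2)/2 (a(J) = (J*sqrt(J))/2 = J**(3/2)/2)
a(-4)*v = ((-4)**(3/2)/2)*40 = ((-8*I)/2)*40 = -4*I*40 = -160*I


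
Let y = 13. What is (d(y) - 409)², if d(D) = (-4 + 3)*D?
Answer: 178084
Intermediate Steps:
d(D) = -D
(d(y) - 409)² = (-1*13 - 409)² = (-13 - 409)² = (-422)² = 178084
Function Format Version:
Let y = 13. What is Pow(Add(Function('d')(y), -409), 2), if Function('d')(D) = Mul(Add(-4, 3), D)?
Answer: 178084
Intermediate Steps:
Function('d')(D) = Mul(-1, D)
Pow(Add(Function('d')(y), -409), 2) = Pow(Add(Mul(-1, 13), -409), 2) = Pow(Add(-13, -409), 2) = Pow(-422, 2) = 178084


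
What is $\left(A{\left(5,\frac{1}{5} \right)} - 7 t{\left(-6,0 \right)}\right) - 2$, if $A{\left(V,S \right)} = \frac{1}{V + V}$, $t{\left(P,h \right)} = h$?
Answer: $- \frac{19}{10} \approx -1.9$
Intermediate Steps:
$A{\left(V,S \right)} = \frac{1}{2 V}$
$\left(A{\left(5,\frac{1}{5} \right)} - 7 t{\left(-6,0 \right)}\right) - 2 = \left(\frac{1}{2 \cdot 5} - 0\right) - 2 = \left(\frac{1}{2} \cdot \frac{1}{5} + 0\right) - 2 = \left(\frac{1}{10} + 0\right) - 2 = \frac{1}{10} - 2 = - \frac{19}{10}$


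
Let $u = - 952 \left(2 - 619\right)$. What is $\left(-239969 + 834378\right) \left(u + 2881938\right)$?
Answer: $2062196220698$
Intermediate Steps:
$u = 587384$ ($u = \left(-952\right) \left(-617\right) = 587384$)
$\left(-239969 + 834378\right) \left(u + 2881938\right) = \left(-239969 + 834378\right) \left(587384 + 2881938\right) = 594409 \cdot 3469322 = 2062196220698$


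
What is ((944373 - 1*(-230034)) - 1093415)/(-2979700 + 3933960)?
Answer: 20248/238565 ≈ 0.084874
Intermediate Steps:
((944373 - 1*(-230034)) - 1093415)/(-2979700 + 3933960) = ((944373 + 230034) - 1093415)/954260 = (1174407 - 1093415)*(1/954260) = 80992*(1/954260) = 20248/238565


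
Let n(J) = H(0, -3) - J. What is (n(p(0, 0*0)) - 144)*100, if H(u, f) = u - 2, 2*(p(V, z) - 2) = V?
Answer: -14800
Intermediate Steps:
p(V, z) = 2 + V/2
H(u, f) = -2 + u
n(J) = -2 - J (n(J) = (-2 + 0) - J = -2 - J)
(n(p(0, 0*0)) - 144)*100 = ((-2 - (2 + (1/2)*0)) - 144)*100 = ((-2 - (2 + 0)) - 144)*100 = ((-2 - 1*2) - 144)*100 = ((-2 - 2) - 144)*100 = (-4 - 144)*100 = -148*100 = -14800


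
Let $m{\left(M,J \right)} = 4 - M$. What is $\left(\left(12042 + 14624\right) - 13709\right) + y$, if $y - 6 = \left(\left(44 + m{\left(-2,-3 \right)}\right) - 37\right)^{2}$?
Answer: $13132$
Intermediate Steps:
$y = 175$ ($y = 6 + \left(\left(44 + \left(4 - -2\right)\right) - 37\right)^{2} = 6 + \left(\left(44 + \left(4 + 2\right)\right) - 37\right)^{2} = 6 + \left(\left(44 + 6\right) - 37\right)^{2} = 6 + \left(50 - 37\right)^{2} = 6 + 13^{2} = 6 + 169 = 175$)
$\left(\left(12042 + 14624\right) - 13709\right) + y = \left(\left(12042 + 14624\right) - 13709\right) + 175 = \left(26666 - 13709\right) + 175 = 12957 + 175 = 13132$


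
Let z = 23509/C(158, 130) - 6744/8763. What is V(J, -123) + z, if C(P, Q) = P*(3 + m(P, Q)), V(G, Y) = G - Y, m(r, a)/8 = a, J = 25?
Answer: 70939977429/481363274 ≈ 147.37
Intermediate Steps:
m(r, a) = 8*a
C(P, Q) = P*(3 + 8*Q)
z = -301787123/481363274 (z = 23509/((158*(3 + 8*130))) - 6744/8763 = 23509/((158*(3 + 1040))) - 6744*1/8763 = 23509/((158*1043)) - 2248/2921 = 23509/164794 - 2248/2921 = -301787123/481363274 ≈ -0.62694)
V(J, -123) + z = (25 - 1*(-123)) - 301787123/481363274 = (25 + 123) - 301787123/481363274 = 148 - 301787123/481363274 = 70939977429/481363274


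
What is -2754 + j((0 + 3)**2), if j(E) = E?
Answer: -2745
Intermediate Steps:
-2754 + j((0 + 3)**2) = -2754 + (0 + 3)**2 = -2754 + 3**2 = -2754 + 9 = -2745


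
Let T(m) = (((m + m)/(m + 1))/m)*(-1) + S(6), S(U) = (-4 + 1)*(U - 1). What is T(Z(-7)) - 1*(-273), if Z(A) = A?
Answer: 775/3 ≈ 258.33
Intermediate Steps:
S(U) = 3 - 3*U (S(U) = -3*(-1 + U) = 3 - 3*U)
T(m) = -15 - 2/(1 + m) (T(m) = (((m + m)/(m + 1))/m)*(-1) + (3 - 3*6) = (((2*m)/(1 + m))/m)*(-1) + (3 - 18) = ((2*m/(1 + m))/m)*(-1) - 15 = (2/(1 + m))*(-1) - 15 = -2/(1 + m) - 15 = -15 - 2/(1 + m))
T(Z(-7)) - 1*(-273) = (-17 - 15*(-7))/(1 - 7) - 1*(-273) = (-17 + 105)/(-6) + 273 = -⅙*88 + 273 = -44/3 + 273 = 775/3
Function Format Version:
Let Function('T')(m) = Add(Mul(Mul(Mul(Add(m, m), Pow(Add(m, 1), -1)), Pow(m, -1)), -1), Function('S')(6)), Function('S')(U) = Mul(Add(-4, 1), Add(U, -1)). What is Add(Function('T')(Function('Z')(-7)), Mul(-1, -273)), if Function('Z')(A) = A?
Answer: Rational(775, 3) ≈ 258.33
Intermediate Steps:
Function('S')(U) = Add(3, Mul(-3, U)) (Function('S')(U) = Mul(-3, Add(-1, U)) = Add(3, Mul(-3, U)))
Function('T')(m) = Add(-15, Mul(-2, Pow(Add(1, m), -1))) (Function('T')(m) = Add(Mul(Mul(Mul(Add(m, m), Pow(Add(m, 1), -1)), Pow(m, -1)), -1), Add(3, Mul(-3, 6))) = Add(Mul(Mul(Mul(Mul(2, m), Pow(Add(1, m), -1)), Pow(m, -1)), -1), Add(3, -18)) = Add(Mul(Mul(Mul(2, m, Pow(Add(1, m), -1)), Pow(m, -1)), -1), -15) = Add(Mul(Mul(2, Pow(Add(1, m), -1)), -1), -15) = Add(Mul(-2, Pow(Add(1, m), -1)), -15) = Add(-15, Mul(-2, Pow(Add(1, m), -1))))
Add(Function('T')(Function('Z')(-7)), Mul(-1, -273)) = Add(Mul(Pow(Add(1, -7), -1), Add(-17, Mul(-15, -7))), Mul(-1, -273)) = Add(Mul(Pow(-6, -1), Add(-17, 105)), 273) = Add(Mul(Rational(-1, 6), 88), 273) = Add(Rational(-44, 3), 273) = Rational(775, 3)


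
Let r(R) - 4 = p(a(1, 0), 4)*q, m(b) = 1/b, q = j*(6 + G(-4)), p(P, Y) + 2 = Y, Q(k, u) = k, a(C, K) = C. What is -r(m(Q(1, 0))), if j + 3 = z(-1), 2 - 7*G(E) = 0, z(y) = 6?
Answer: -292/7 ≈ -41.714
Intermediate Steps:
G(E) = 2/7 (G(E) = 2/7 - 1/7*0 = 2/7 + 0 = 2/7)
j = 3 (j = -3 + 6 = 3)
p(P, Y) = -2 + Y
q = 132/7 (q = 3*(6 + 2/7) = 3*(44/7) = 132/7 ≈ 18.857)
r(R) = 292/7 (r(R) = 4 + (-2 + 4)*(132/7) = 4 + 2*(132/7) = 4 + 264/7 = 292/7)
-r(m(Q(1, 0))) = -1*292/7 = -292/7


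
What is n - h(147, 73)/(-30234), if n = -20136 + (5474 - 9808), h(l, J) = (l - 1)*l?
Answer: -123300753/5039 ≈ -24469.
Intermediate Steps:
h(l, J) = l*(-1 + l) (h(l, J) = (-1 + l)*l = l*(-1 + l))
n = -24470 (n = -20136 - 4334 = -24470)
n - h(147, 73)/(-30234) = -24470 - 147*(-1 + 147)/(-30234) = -24470 - 147*146*(-1)/30234 = -24470 - 21462*(-1)/30234 = -24470 - 1*(-3577/5039) = -24470 + 3577/5039 = -123300753/5039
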